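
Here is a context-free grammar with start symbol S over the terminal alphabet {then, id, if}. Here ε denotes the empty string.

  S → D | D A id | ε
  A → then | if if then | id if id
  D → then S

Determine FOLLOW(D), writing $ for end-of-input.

{$, id, if, then}

FIRST(A): from A→then we get {then}; from A→if if then we get {if}; from A→id if id we get {id}. So FIRST(A) = {id, if, then}.
FIRST(D): from D→then S we get {then}. So FIRST(D) = {then}.
FIRST(S): from S→D we get {then}; from S→D A id we get {then}; from S→ε we get {ε}. So FIRST(S) = {ε, then}.
FOLLOW(S) includes $ since S is the start symbol.
FOLLOW(A): in S→D A id, A is followed by id with FIRST {id}. Thus FOLLOW(A) = {id}.
FOLLOW(S): in D→then S, the suffix after S is empty, so FOLLOW(S) ⊇ FOLLOW(D) = {$, id, if, then}. Thus FOLLOW(S) = {$, id, if, then}.
FOLLOW(D): in S→D, the suffix after D is empty, so FOLLOW(D) ⊇ FOLLOW(S) = {$, id, if, then}; in S→D A id, D is followed by A id with FIRST {id, if, then}. Thus FOLLOW(D) = {$, id, if, then}.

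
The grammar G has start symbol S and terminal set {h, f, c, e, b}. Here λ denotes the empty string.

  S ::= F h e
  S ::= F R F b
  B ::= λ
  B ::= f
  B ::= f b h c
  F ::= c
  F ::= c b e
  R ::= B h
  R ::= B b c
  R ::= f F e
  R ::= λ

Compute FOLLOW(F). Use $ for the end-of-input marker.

FIRST(B): from B::=λ we get {λ}; from B::=f we get {f}; from B::=f b h c we get {f}. So FIRST(B) = {λ, f}.
FIRST(F): from F::=c we get {c}; from F::=c b e we get {c}. So FIRST(F) = {c}.
FIRST(S): from S::=F h e we get {c}; from S::=F R F b we get {c}. So FIRST(S) = {c}.
FIRST(R): from R::=B h we get {f, h}; from R::=B b c we get {b, f}; from R::=f F e we get {f}; from R::=λ we get {λ}. So FIRST(R) = {λ, b, f, h}.
FOLLOW(S) includes $ since S is the start symbol.
FOLLOW(S): S appears on no right-hand side. Thus FOLLOW(S) = {$}.
FOLLOW(B): in R::=B h, B is followed by h with FIRST {h}; in R::=B b c, B is followed by b c with FIRST {b}. Thus FOLLOW(B) = {b, h}.
FOLLOW(F): in S::=F h e, F is followed by h e with FIRST {h}; in S::=F R F b (occurrence 1), F is followed by R F b with FIRST {b, c, f, h}; in S::=F R F b (occurrence 2), F is followed by b with FIRST {b}; in R::=f F e, F is followed by e with FIRST {e}. Thus FOLLOW(F) = {b, c, e, f, h}.
FOLLOW(R): in S::=F R F b, R is followed by F b with FIRST {c}. Thus FOLLOW(R) = {c}.

{b, c, e, f, h}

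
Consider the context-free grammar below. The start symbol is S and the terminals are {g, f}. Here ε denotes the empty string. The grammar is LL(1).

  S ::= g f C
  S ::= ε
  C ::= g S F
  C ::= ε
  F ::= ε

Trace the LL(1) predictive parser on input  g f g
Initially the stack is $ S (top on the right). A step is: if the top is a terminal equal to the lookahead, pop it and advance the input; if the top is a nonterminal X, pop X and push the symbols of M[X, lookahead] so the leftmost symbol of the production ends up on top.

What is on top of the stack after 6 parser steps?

step 1: stack=$ S  input=g f g $  — expand S ::= g f C
step 2: stack=$ C f g  input=g f g $  — match g
step 3: stack=$ C f  input=f g $  — match f
step 4: stack=$ C  input=g $  — expand C ::= g S F
step 5: stack=$ F S g  input=g $  — match g
step 6: stack=$ F S  input=$  — expand S ::= ε
Stack after step 6: $ F (top = F).

F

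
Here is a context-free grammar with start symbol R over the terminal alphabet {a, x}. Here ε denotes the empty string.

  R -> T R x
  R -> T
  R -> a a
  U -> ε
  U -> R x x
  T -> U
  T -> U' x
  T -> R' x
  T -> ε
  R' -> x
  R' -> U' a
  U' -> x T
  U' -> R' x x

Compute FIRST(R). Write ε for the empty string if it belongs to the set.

FIRST(R) = {ε, a, x}  (via T R x, T)
FIRST(U) = {ε, a, x}  (via R x x)
FIRST(T) = {ε, a, x}  (via U, U' x, R' x)
FIRST(R') = {x}  (via U' a)
FIRST(U') = {x}  (via R' x x)

{ε, a, x}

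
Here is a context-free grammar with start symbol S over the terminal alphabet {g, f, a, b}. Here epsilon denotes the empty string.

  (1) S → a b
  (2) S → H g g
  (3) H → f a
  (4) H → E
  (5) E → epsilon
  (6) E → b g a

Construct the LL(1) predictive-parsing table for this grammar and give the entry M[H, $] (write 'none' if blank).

none

FIRST(E) = {epsilon, b}
FIRST(H) = {epsilon, b, f}  (via E)
FIRST(S) = {a, b, f, g}  (via H g g)
FOLLOW(S) includes $ since S is the start symbol.
FOLLOW(H): in S→H g g, H is followed by g g with FIRST {g}. Thus FOLLOW(H) = {g}.
For H → f a: FIRST(f a) = {f}, so it goes in M[H, t] for t ∈ {f}.
For H → E: FIRST(E) = {epsilon, b}, so it goes in M[H, t] for t ∈ {b}; since epsilon ∈ FIRST, also for every t ∈ FOLLOW(H) = {g}.
None of these place a production in M[H, $].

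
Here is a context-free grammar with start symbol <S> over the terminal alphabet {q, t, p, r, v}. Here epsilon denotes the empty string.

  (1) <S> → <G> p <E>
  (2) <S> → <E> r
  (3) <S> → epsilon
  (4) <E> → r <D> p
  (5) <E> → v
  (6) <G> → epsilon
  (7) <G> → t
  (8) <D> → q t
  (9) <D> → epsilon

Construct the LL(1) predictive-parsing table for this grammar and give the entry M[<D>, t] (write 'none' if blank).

FIRST(<E>): from <E>→r <D> p we get {r}; from <E>→v we get {v}. So FIRST(<E>) = {r, v}.
FIRST(<G>): from <G>→epsilon we get {epsilon}; from <G>→t we get {t}. So FIRST(<G>) = {epsilon, t}.
FIRST(<D>): from <D>→q t we get {q}; from <D>→epsilon we get {epsilon}. So FIRST(<D>) = {epsilon, q}.
FIRST(<S>): from <S>→<G> p <E> we get {p, t}; from <S>→<E> r we get {r, v}; from <S>→epsilon we get {epsilon}. So FIRST(<S>) = {epsilon, p, r, t, v}.
FOLLOW(<S>) includes $ since <S> is the start symbol.
FOLLOW(<D>): in <E>→r <D> p, <D> is followed by p with FIRST {p}. Thus FOLLOW(<D>) = {p}.
For <D> → q t: FIRST(q t) = {q}, so it goes in M[<D>, t] for t ∈ {q}.
For <D> → epsilon: FIRST(epsilon) = {epsilon}, so it goes in M[<D>, t] for t ∈ {}; since epsilon ∈ FIRST, also for every t ∈ FOLLOW(<D>) = {p}.
None of these place a production in M[<D>, t].

none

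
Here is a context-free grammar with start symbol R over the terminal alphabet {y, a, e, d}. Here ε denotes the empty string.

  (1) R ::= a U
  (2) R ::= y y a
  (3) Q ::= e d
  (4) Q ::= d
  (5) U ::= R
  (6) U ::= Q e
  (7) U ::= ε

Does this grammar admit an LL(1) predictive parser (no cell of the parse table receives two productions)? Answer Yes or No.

FIRST(R) = {a, y}
FIRST(Q) = {d, e}
FIRST(U) = {ε, a, d, e, y}
FOLLOW(R) = {$}
FOLLOW(Q) = {e}
FOLLOW(U) = {$}
Each cell of M receives at most one production.

Yes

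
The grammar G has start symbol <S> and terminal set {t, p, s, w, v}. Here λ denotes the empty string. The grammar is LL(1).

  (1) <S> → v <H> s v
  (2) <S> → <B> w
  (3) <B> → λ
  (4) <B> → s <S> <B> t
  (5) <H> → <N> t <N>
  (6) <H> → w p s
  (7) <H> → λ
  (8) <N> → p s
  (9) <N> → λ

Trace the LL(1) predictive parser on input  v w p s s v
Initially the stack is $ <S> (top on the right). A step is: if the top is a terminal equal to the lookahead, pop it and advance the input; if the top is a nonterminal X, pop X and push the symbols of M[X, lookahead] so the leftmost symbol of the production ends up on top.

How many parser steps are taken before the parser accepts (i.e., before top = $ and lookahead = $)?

     Stack        Input          Action
  1  $ <S>        v w p s s v $  expand <S> → v <H> s v
  2  $ v s <H> v  v w p s s v $  match v
  3  $ v s <H>    w p s s v $    expand <H> → w p s
  4  $ v s s p w  w p s s v $    match w
  5  $ v s s p    p s s v $      match p
  6  $ v s s      s s v $        match s
  7  $ v s        s v $          match s
  8  $ v          v $            match v
Accept reached after 8 steps.

8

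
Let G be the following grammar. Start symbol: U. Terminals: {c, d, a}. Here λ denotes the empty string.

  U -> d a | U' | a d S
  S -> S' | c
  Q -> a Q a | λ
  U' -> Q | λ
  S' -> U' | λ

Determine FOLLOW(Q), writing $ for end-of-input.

FIRST(Q) = {λ, a}
FIRST(U') = {λ, a}  (via Q)
FIRST(U) = {λ, a, d}  (via U')
FIRST(S') = {λ, a}  (via U')
FIRST(S) = {λ, a, c}  (via S')
FOLLOW(U) includes $ since U is the start symbol.
FOLLOW(U): U appears on no right-hand side. Thus FOLLOW(U) = {$}.
FOLLOW(S): in U->a d S, the suffix after S is empty, so FOLLOW(S) ⊇ FOLLOW(U) = {$}. Thus FOLLOW(S) = {$}.
FOLLOW(S'): in S->S', the suffix after S' is empty, so FOLLOW(S') ⊇ FOLLOW(S) = {$}. Thus FOLLOW(S') = {$}.
FOLLOW(U'): in U->U', the suffix after U' is empty, so FOLLOW(U') ⊇ FOLLOW(U) = {$}; in S'->U', the suffix after U' is empty, so FOLLOW(U') ⊇ FOLLOW(S') = {$}. Thus FOLLOW(U') = {$}.
FOLLOW(Q): in Q->a Q a, Q is followed by a with FIRST {a}; in U'->Q, the suffix after Q is empty, so FOLLOW(Q) ⊇ FOLLOW(U') = {$}. Thus FOLLOW(Q) = {$, a}.

{$, a}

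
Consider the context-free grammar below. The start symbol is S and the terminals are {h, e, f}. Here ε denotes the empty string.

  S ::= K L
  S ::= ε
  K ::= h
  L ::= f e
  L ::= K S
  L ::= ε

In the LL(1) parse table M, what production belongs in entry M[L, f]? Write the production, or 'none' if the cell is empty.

FIRST(K): from K::=h we get {h}. So FIRST(K) = {h}.
FIRST(S): from S::=K L we get {h}; from S::=ε we get {ε}. So FIRST(S) = {ε, h}.
FIRST(L): from L::=f e we get {f}; from L::=K S we get {h}; from L::=ε we get {ε}. So FIRST(L) = {ε, f, h}.
FOLLOW(S) includes $ since S is the start symbol.
FOLLOW(S): in L::=K S, the suffix after S is empty, so FOLLOW(S) ⊇ FOLLOW(L) = {$}. Thus FOLLOW(S) = {$}.
FOLLOW(L): in S::=K L, the suffix after L is empty, so FOLLOW(L) ⊇ FOLLOW(S) = {$}. Thus FOLLOW(L) = {$}.
For L ::= f e: FIRST(f e) = {f}, so it goes in M[L, t] for t ∈ {f}.
For L ::= K S: FIRST(K S) = {h}, so it goes in M[L, t] for t ∈ {h}.
For L ::= ε: FIRST(ε) = {ε}, so it goes in M[L, t] for t ∈ {}; since ε ∈ FIRST, also for every t ∈ FOLLOW(L) = {$}.

L ::= f e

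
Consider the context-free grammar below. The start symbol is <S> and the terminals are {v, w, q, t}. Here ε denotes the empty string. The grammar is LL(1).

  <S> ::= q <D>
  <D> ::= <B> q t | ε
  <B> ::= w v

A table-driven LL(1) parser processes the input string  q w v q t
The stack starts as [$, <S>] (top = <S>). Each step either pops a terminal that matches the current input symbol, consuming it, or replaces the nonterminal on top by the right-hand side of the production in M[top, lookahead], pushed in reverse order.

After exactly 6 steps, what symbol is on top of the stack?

step 1: stack=$ <S>  input=q w v q t $  — expand <S> ::= q <D>
step 2: stack=$ <D> q  input=q w v q t $  — match q
step 3: stack=$ <D>  input=w v q t $  — expand <D> ::= <B> q t
step 4: stack=$ t q <B>  input=w v q t $  — expand <B> ::= w v
step 5: stack=$ t q v w  input=w v q t $  — match w
step 6: stack=$ t q v  input=v q t $  — match v
Stack after step 6: $ t q (top = q).

q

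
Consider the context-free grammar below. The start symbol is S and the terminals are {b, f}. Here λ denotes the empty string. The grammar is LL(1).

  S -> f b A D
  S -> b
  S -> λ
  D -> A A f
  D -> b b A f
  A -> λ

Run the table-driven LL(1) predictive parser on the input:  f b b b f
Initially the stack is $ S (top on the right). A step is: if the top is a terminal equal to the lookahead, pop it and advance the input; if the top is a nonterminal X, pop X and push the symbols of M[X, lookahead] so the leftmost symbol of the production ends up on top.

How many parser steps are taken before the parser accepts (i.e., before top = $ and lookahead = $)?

9

step 1: stack=$ S  input=f b b b f $  — expand S -> f b A D
step 2: stack=$ D A b f  input=f b b b f $  — match f
step 3: stack=$ D A b  input=b b b f $  — match b
step 4: stack=$ D A  input=b b f $  — expand A -> λ
step 5: stack=$ D  input=b b f $  — expand D -> b b A f
step 6: stack=$ f A b b  input=b b f $  — match b
step 7: stack=$ f A b  input=b f $  — match b
step 8: stack=$ f A  input=f $  — expand A -> λ
step 9: stack=$ f  input=f $  — match f
Accept reached after 9 steps.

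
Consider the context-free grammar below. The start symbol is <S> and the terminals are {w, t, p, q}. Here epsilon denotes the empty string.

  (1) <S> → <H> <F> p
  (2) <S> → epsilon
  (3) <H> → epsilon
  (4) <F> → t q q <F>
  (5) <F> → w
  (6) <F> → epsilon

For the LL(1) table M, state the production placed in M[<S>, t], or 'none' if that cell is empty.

FIRST(<H>): from <H>→epsilon we get {epsilon}. So FIRST(<H>) = {epsilon}.
FIRST(<F>): from <F>→t q q <F> we get {t}; from <F>→w we get {w}; from <F>→epsilon we get {epsilon}. So FIRST(<F>) = {epsilon, t, w}.
FIRST(<S>): from <S>→<H> <F> p we get {p, t, w}; from <S>→epsilon we get {epsilon}. So FIRST(<S>) = {epsilon, p, t, w}.
FOLLOW(<S>) includes $ since <S> is the start symbol.
FOLLOW(<S>): <S> appears on no right-hand side. Thus FOLLOW(<S>) = {$}.
For <S> → <H> <F> p: FIRST(<H> <F> p) = {p, t, w}, so it goes in M[<S>, t] for t ∈ {p, t, w}.
For <S> → epsilon: FIRST(epsilon) = {epsilon}, so it goes in M[<S>, t] for t ∈ {}; since epsilon ∈ FIRST, also for every t ∈ FOLLOW(<S>) = {$}.

<S> → <H> <F> p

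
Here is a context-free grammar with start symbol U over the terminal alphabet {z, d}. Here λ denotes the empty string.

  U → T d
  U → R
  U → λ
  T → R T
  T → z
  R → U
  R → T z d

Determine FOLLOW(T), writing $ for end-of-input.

{d, z}

FIRST(U): from U→T d we get {z}; from U→R we get {λ, z}; from U→λ we get {λ}. So FIRST(U) = {λ, z}.
FIRST(T): from T→R T we get {z}; from T→z we get {z}. So FIRST(T) = {z}.
FIRST(R): from R→U we get {λ, z}; from R→T z d we get {z}. So FIRST(R) = {λ, z}.
FOLLOW(U) includes $ since U is the start symbol.
FOLLOW(T): in U→T d, T is followed by d with FIRST {d}; in T→R T, the suffix after T is empty (adds nothing new); in R→T z d, T is followed by z d with FIRST {z}. Thus FOLLOW(T) = {d, z}.
FOLLOW(U): in R→U, the suffix after U is empty, so FOLLOW(U) ⊇ FOLLOW(R) = {$, z}. Thus FOLLOW(U) = {$, z}.
FOLLOW(R): in U→R, the suffix after R is empty, so FOLLOW(R) ⊇ FOLLOW(U) = {$, z}; in T→R T, R is followed by T with FIRST {z}. Thus FOLLOW(R) = {$, z}.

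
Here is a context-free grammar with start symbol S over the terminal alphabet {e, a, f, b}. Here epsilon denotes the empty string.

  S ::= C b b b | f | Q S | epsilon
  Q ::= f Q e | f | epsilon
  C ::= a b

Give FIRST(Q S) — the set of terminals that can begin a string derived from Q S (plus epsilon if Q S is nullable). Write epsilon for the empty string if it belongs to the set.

{epsilon, a, f}

FIRST(Q): from Q::=f Q e we get {f}; from Q::=f we get {f}; from Q::=epsilon we get {epsilon}. So FIRST(Q) = {epsilon, f}.
FIRST(C): from C::=a b we get {a}. So FIRST(C) = {a}.
FIRST(S): from S::=C b b b we get {a}; from S::=f we get {f}; from S::=Q S we get {epsilon, a, f}; from S::=epsilon we get {epsilon}. So FIRST(S) = {epsilon, a, f}.
FIRST(Q S): take FIRST of each symbol in turn, carrying on past any symbol whose FIRST contains epsilon; result {epsilon, a, f}.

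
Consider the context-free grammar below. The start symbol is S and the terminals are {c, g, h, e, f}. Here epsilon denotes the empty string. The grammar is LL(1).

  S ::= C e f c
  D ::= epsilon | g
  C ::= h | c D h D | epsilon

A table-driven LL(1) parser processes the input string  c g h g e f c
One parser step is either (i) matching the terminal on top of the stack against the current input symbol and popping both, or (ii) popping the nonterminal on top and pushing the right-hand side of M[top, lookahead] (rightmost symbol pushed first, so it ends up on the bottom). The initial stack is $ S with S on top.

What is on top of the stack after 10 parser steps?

      Stack            Input            Action
   1  $ S              c g h g e f c $  expand S ::= C e f c
   2  $ c f e C        c g h g e f c $  expand C ::= c D h D
   3  $ c f e D h D c  c g h g e f c $  match c
   4  $ c f e D h D    g h g e f c $    expand D ::= g
   5  $ c f e D h g    g h g e f c $    match g
   6  $ c f e D h      h g e f c $      match h
   7  $ c f e D        g e f c $        expand D ::= g
   8  $ c f e g        g e f c $        match g
   9  $ c f e          e f c $          match e
  10  $ c f            f c $            match f
Stack after step 10: $ c (top = c).

c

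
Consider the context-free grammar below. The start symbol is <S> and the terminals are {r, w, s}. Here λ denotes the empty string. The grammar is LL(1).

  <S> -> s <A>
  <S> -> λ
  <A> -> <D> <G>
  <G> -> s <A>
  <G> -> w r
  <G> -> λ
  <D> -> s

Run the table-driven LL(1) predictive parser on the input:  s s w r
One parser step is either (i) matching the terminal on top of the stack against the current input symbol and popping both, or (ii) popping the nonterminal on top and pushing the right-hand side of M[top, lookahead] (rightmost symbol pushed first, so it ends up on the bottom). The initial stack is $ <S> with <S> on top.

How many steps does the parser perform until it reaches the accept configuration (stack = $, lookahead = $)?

8

step 1: stack=$ <S>  input=s s w r $  — expand <S> -> s <A>
step 2: stack=$ <A> s  input=s s w r $  — match s
step 3: stack=$ <A>  input=s w r $  — expand <A> -> <D> <G>
step 4: stack=$ <G> <D>  input=s w r $  — expand <D> -> s
step 5: stack=$ <G> s  input=s w r $  — match s
step 6: stack=$ <G>  input=w r $  — expand <G> -> w r
step 7: stack=$ r w  input=w r $  — match w
step 8: stack=$ r  input=r $  — match r
Accept reached after 8 steps.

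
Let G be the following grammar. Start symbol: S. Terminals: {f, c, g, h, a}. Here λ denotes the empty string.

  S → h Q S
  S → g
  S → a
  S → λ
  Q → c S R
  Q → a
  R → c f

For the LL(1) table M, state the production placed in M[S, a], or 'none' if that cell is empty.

S → a

FIRST(S): from S→h Q S we get {h}; from S→g we get {g}; from S→a we get {a}; from S→λ we get {λ}. So FIRST(S) = {λ, a, g, h}.
FIRST(Q): from Q→c S R we get {c}; from Q→a we get {a}. So FIRST(Q) = {a, c}.
FIRST(R): from R→c f we get {c}. So FIRST(R) = {c}.
FOLLOW(S) includes $ since S is the start symbol.
FOLLOW(S): in S→h Q S, the suffix after S is empty (adds nothing new); in Q→c S R, S is followed by R with FIRST {c}. Thus FOLLOW(S) = {$, c}.
For S → h Q S: FIRST(h Q S) = {h}, so it goes in M[S, t] for t ∈ {h}.
For S → g: FIRST(g) = {g}, so it goes in M[S, t] for t ∈ {g}.
For S → a: FIRST(a) = {a}, so it goes in M[S, t] for t ∈ {a}.
For S → λ: FIRST(λ) = {λ}, so it goes in M[S, t] for t ∈ {}; since λ ∈ FIRST, also for every t ∈ FOLLOW(S) = {$, c}.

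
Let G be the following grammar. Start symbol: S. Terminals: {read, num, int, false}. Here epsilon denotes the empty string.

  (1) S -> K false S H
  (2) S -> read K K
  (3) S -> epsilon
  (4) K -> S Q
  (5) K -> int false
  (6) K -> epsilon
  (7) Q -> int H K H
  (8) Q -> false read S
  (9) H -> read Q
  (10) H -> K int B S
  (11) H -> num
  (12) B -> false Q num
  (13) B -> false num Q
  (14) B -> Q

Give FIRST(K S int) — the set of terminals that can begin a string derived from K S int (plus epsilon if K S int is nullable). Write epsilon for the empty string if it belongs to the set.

FIRST(Q) = {false, int}
FIRST(B) = {false, int}  (via Q)
FIRST(S) = {epsilon, false, int, read}  (via K false S H)
FIRST(K) = {epsilon, false, int, read}  (via S Q)
FIRST(H) = {false, int, num, read}  (via K int B S)
FIRST(K S int): take FIRST of each symbol in turn, carrying on past any symbol whose FIRST contains epsilon; result {false, int, read}.

{false, int, read}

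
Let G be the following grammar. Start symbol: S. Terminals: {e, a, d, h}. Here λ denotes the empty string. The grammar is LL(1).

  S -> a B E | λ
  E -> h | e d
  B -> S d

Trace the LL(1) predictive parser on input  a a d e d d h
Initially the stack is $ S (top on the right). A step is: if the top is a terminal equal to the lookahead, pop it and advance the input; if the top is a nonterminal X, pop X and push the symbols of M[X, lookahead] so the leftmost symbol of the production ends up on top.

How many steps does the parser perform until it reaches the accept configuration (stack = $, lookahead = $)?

step 1: stack=$ S  input=a a d e d d h $  — expand S -> a B E
step 2: stack=$ E B a  input=a a d e d d h $  — match a
step 3: stack=$ E B  input=a d e d d h $  — expand B -> S d
step 4: stack=$ E d S  input=a d e d d h $  — expand S -> a B E
step 5: stack=$ E d E B a  input=a d e d d h $  — match a
step 6: stack=$ E d E B  input=d e d d h $  — expand B -> S d
step 7: stack=$ E d E d S  input=d e d d h $  — expand S -> λ
step 8: stack=$ E d E d  input=d e d d h $  — match d
step 9: stack=$ E d E  input=e d d h $  — expand E -> e d
step 10: stack=$ E d d e  input=e d d h $  — match e
step 11: stack=$ E d d  input=d d h $  — match d
step 12: stack=$ E d  input=d h $  — match d
step 13: stack=$ E  input=h $  — expand E -> h
step 14: stack=$ h  input=h $  — match h
Accept reached after 14 steps.

14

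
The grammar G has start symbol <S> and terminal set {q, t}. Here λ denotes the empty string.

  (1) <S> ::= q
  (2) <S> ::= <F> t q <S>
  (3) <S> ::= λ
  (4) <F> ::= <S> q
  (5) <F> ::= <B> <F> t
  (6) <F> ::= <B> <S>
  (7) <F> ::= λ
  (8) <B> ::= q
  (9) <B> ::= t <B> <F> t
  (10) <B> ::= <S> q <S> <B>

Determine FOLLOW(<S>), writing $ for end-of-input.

FIRST(<S>): from <S>::=q we get {q}; from <S>::=<F> t q <S> we get {q, t}; from <S>::=λ we get {λ}. So FIRST(<S>) = {λ, q, t}.
FIRST(<B>): from <B>::=q we get {q}; from <B>::=t <B> <F> t we get {t}; from <B>::=<S> q <S> <B> we get {q, t}. So FIRST(<B>) = {q, t}.
FIRST(<F>): from <F>::=<S> q we get {q, t}; from <F>::=<B> <F> t we get {q, t}; from <F>::=<B> <S> we get {q, t}; from <F>::=λ we get {λ}. So FIRST(<F>) = {λ, q, t}.
FOLLOW(<S>) includes $ since <S> is the start symbol.
FOLLOW(<F>): in <S>::=<F> t q <S>, <F> is followed by t q <S> with FIRST {t}; in <F>::=<B> <F> t, <F> is followed by t with FIRST {t}; in <B>::=t <B> <F> t, <F> is followed by t with FIRST {t}. Thus FOLLOW(<F>) = {t}.
FOLLOW(<S>): in <S>::=<F> t q <S>, the suffix after <S> is empty (adds nothing new); in <F>::=<S> q, <S> is followed by q with FIRST {q}; in <F>::=<B> <S>, the suffix after <S> is empty, so FOLLOW(<S>) ⊇ FOLLOW(<F>) = {t}; in <B>::=<S> q <S> <B> (occurrence 1), <S> is followed by q <S> <B> with FIRST {q}; in <B>::=<S> q <S> <B> (occurrence 2), <S> is followed by <B> with FIRST {q, t}. Thus FOLLOW(<S>) = {$, q, t}.
FOLLOW(<B>): in <F>::=<B> <F> t, <B> is followed by <F> t with FIRST {q, t}; in <F>::=<B> <S>, <B> is followed by <S> with FIRST {λ, q, t}; in <F>::=<B> <S>, the suffix after <B> is nullable, so FOLLOW(<B>) ⊇ FOLLOW(<F>) = {t}; in <B>::=t <B> <F> t, <B> is followed by <F> t with FIRST {q, t}; in <B>::=<S> q <S> <B>, the suffix after <B> is empty (adds nothing new). Thus FOLLOW(<B>) = {q, t}.

{$, q, t}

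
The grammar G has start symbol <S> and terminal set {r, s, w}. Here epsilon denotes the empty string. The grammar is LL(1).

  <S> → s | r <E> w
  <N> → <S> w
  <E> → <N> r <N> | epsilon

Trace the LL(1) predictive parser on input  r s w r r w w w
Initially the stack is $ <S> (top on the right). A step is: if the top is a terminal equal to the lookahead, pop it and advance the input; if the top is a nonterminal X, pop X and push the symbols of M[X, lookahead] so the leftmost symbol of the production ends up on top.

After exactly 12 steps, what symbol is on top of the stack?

w

step 1: stack=$ <S>  input=r s w r r w w w $  — expand <S> → r <E> w
step 2: stack=$ w <E> r  input=r s w r r w w w $  — match r
step 3: stack=$ w <E>  input=s w r r w w w $  — expand <E> → <N> r <N>
step 4: stack=$ w <N> r <N>  input=s w r r w w w $  — expand <N> → <S> w
step 5: stack=$ w <N> r w <S>  input=s w r r w w w $  — expand <S> → s
step 6: stack=$ w <N> r w s  input=s w r r w w w $  — match s
step 7: stack=$ w <N> r w  input=w r r w w w $  — match w
step 8: stack=$ w <N> r  input=r r w w w $  — match r
step 9: stack=$ w <N>  input=r w w w $  — expand <N> → <S> w
step 10: stack=$ w w <S>  input=r w w w $  — expand <S> → r <E> w
step 11: stack=$ w w w <E> r  input=r w w w $  — match r
step 12: stack=$ w w w <E>  input=w w w $  — expand <E> → epsilon
Stack after step 12: $ w w w (top = w).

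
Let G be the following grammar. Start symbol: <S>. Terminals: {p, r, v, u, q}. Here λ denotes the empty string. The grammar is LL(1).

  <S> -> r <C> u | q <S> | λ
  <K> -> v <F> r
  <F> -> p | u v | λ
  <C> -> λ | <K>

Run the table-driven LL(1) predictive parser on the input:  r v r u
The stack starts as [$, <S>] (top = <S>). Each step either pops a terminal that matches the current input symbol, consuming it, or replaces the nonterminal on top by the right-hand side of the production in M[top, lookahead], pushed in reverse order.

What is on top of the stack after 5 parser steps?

     Stack        Input      Action
  1  $ <S>        r v r u $  expand <S> -> r <C> u
  2  $ u <C> r    r v r u $  match r
  3  $ u <C>      v r u $    expand <C> -> <K>
  4  $ u <K>      v r u $    expand <K> -> v <F> r
  5  $ u r <F> v  v r u $    match v
Stack after step 5: $ u r <F> (top = <F>).

<F>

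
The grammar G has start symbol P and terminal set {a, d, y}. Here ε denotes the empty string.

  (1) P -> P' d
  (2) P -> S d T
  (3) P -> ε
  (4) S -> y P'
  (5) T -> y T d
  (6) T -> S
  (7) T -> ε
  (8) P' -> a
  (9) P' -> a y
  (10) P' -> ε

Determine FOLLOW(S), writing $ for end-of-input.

{$, d}

FIRST(S): from S->y P' we get {y}. So FIRST(S) = {y}.
FIRST(P'): from P'->a we get {a}; from P'->a y we get {a}; from P'->ε we get {ε}. So FIRST(P') = {ε, a}.
FIRST(P): from P->P' d we get {a, d}; from P->S d T we get {y}; from P->ε we get {ε}. So FIRST(P) = {ε, a, d, y}.
FIRST(T): from T->y T d we get {y}; from T->S we get {y}; from T->ε we get {ε}. So FIRST(T) = {ε, y}.
FOLLOW(P) includes $ since P is the start symbol.
FOLLOW(P): P appears on no right-hand side. Thus FOLLOW(P) = {$}.
FOLLOW(T): in P->S d T, the suffix after T is empty, so FOLLOW(T) ⊇ FOLLOW(P) = {$}; in T->y T d, T is followed by d with FIRST {d}. Thus FOLLOW(T) = {$, d}.
FOLLOW(S): in P->S d T, S is followed by d T with FIRST {d}; in T->S, the suffix after S is empty, so FOLLOW(S) ⊇ FOLLOW(T) = {$, d}. Thus FOLLOW(S) = {$, d}.
FOLLOW(P'): in P->P' d, P' is followed by d with FIRST {d}; in S->y P', the suffix after P' is empty, so FOLLOW(P') ⊇ FOLLOW(S) = {$, d}. Thus FOLLOW(P') = {$, d}.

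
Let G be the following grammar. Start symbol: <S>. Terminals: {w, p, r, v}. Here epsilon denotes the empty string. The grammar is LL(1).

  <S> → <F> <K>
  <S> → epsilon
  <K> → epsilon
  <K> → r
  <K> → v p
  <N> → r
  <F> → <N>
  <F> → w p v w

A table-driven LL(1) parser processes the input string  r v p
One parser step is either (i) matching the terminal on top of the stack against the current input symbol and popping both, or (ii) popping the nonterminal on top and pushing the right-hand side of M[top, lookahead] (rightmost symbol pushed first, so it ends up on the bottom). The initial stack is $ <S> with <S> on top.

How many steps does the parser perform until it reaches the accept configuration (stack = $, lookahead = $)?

step 1: stack=$ <S>  input=r v p $  — expand <S> → <F> <K>
step 2: stack=$ <K> <F>  input=r v p $  — expand <F> → <N>
step 3: stack=$ <K> <N>  input=r v p $  — expand <N> → r
step 4: stack=$ <K> r  input=r v p $  — match r
step 5: stack=$ <K>  input=v p $  — expand <K> → v p
step 6: stack=$ p v  input=v p $  — match v
step 7: stack=$ p  input=p $  — match p
Accept reached after 7 steps.

7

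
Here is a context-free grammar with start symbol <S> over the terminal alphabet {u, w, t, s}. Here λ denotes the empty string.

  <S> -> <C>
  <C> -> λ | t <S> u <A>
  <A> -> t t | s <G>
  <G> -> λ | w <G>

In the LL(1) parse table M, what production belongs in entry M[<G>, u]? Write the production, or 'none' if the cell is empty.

FIRST(<C>): from <C>->λ we get {λ}; from <C>->t <S> u <A> we get {t}. So FIRST(<C>) = {λ, t}.
FIRST(<A>): from <A>->t t we get {t}; from <A>->s <G> we get {s}. So FIRST(<A>) = {s, t}.
FIRST(<G>): from <G>->λ we get {λ}; from <G>->w <G> we get {w}. So FIRST(<G>) = {λ, w}.
FIRST(<S>): from <S>-><C> we get {λ, t}. So FIRST(<S>) = {λ, t}.
FOLLOW(<S>) includes $ since <S> is the start symbol.
FOLLOW(<A>): in <C>->t <S> u <A>, the suffix after <A> is empty, so FOLLOW(<A>) ⊇ FOLLOW(<C>) = {$, u}. Thus FOLLOW(<A>) = {$, u}.
FOLLOW(<G>): in <A>->s <G>, the suffix after <G> is empty, so FOLLOW(<G>) ⊇ FOLLOW(<A>) = {$, u}; in <G>->w <G>, the suffix after <G> is empty (adds nothing new). Thus FOLLOW(<G>) = {$, u}.
For <G> -> λ: FIRST(λ) = {λ}, so it goes in M[<G>, t] for t ∈ {}; since λ ∈ FIRST, also for every t ∈ FOLLOW(<G>) = {$, u}.
For <G> -> w <G>: FIRST(w <G>) = {w}, so it goes in M[<G>, t] for t ∈ {w}.

<G> -> λ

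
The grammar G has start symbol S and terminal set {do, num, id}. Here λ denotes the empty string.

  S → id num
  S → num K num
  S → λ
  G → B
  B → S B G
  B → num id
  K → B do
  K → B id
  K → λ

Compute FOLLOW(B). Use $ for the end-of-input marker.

{do, id, num}

FIRST(S) = {λ, id, num}
FIRST(B) = {id, num}  (via S B G)
FIRST(G) = {id, num}  (via B)
FIRST(K) = {λ, id, num}  (via B do, B id)
FOLLOW(S) includes $ since S is the start symbol.
FOLLOW(S): in B→S B G, S is followed by B G with FIRST {id, num}. Thus FOLLOW(S) = {$, id, num}.
FOLLOW(K): in S→num K num, K is followed by num with FIRST {num}. Thus FOLLOW(K) = {num}.
FOLLOW(G): in B→S B G, the suffix after G is empty, so FOLLOW(G) ⊇ FOLLOW(B) = {do, id, num}. Thus FOLLOW(G) = {do, id, num}.
FOLLOW(B): in G→B, the suffix after B is empty, so FOLLOW(B) ⊇ FOLLOW(G) = {do, id, num}; in B→S B G, B is followed by G with FIRST {id, num}; in K→B do, B is followed by do with FIRST {do}; in K→B id, B is followed by id with FIRST {id}. Thus FOLLOW(B) = {do, id, num}.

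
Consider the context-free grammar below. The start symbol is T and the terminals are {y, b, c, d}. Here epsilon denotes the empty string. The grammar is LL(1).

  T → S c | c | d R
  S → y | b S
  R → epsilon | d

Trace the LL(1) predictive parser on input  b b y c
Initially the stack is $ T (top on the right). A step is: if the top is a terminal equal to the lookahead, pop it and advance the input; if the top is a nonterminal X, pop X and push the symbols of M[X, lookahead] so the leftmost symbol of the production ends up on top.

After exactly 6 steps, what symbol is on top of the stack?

     Stack    Input      Action
  1  $ T      b b y c $  expand T → S c
  2  $ c S    b b y c $  expand S → b S
  3  $ c S b  b b y c $  match b
  4  $ c S    b y c $    expand S → b S
  5  $ c S b  b y c $    match b
  6  $ c S    y c $      expand S → y
Stack after step 6: $ c y (top = y).

y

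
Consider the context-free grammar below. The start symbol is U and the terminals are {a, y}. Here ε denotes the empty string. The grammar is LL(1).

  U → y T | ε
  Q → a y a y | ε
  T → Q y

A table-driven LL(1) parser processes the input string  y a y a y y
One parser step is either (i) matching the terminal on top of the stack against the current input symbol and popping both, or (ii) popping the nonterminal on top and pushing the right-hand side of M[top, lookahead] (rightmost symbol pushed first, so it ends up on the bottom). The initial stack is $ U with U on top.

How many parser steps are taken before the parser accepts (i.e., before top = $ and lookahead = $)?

step 1: stack=$ U  input=y a y a y y $  — expand U → y T
step 2: stack=$ T y  input=y a y a y y $  — match y
step 3: stack=$ T  input=a y a y y $  — expand T → Q y
step 4: stack=$ y Q  input=a y a y y $  — expand Q → a y a y
step 5: stack=$ y y a y a  input=a y a y y $  — match a
step 6: stack=$ y y a y  input=y a y y $  — match y
step 7: stack=$ y y a  input=a y y $  — match a
step 8: stack=$ y y  input=y y $  — match y
step 9: stack=$ y  input=y $  — match y
Accept reached after 9 steps.

9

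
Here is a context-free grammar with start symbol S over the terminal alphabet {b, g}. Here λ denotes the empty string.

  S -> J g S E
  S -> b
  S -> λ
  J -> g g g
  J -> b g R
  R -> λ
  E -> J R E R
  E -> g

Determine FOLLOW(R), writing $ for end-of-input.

{$, b, g}

FIRST(J): from J->g g g we get {g}; from J->b g R we get {b}. So FIRST(J) = {b, g}.
FIRST(R): from R->λ we get {λ}. So FIRST(R) = {λ}.
FIRST(S): from S->J g S E we get {b, g}; from S->b we get {b}; from S->λ we get {λ}. So FIRST(S) = {λ, b, g}.
FIRST(E): from E->J R E R we get {b, g}; from E->g we get {g}. So FIRST(E) = {b, g}.
FOLLOW(S) includes $ since S is the start symbol.
FOLLOW(S): in S->J g S E, S is followed by E with FIRST {b, g}. Thus FOLLOW(S) = {$, b, g}.
FOLLOW(J): in S->J g S E, J is followed by g S E with FIRST {g}; in E->J R E R, J is followed by R E R with FIRST {b, g}. Thus FOLLOW(J) = {b, g}.
FOLLOW(E): in S->J g S E, the suffix after E is empty, so FOLLOW(E) ⊇ FOLLOW(S) = {$, b, g}; in E->J R E R, E is followed by R with FIRST {λ}; in E->J R E R, the suffix after E is nullable (adds nothing new). Thus FOLLOW(E) = {$, b, g}.
FOLLOW(R): in J->b g R, the suffix after R is empty, so FOLLOW(R) ⊇ FOLLOW(J) = {b, g}; in E->J R E R (occurrence 1), R is followed by E R with FIRST {b, g}; in E->J R E R (occurrence 2), the suffix after R is empty, so FOLLOW(R) ⊇ FOLLOW(E) = {$, b, g}. Thus FOLLOW(R) = {$, b, g}.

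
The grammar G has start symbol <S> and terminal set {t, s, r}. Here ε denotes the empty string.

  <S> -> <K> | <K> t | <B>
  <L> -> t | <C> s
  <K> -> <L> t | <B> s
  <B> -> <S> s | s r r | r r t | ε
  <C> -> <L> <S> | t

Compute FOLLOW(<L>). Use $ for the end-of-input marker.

FIRST(<S>) = {ε, r, s, t}  (via <K>, <K> t, <B>)
FIRST(<B>) = {ε, r, s, t}  (via <S> s)
FIRST(<L>) = {t}  (via <C> s)
FIRST(<K>) = {r, s, t}  (via <L> t, <B> s)
FIRST(<C>) = {t}  (via <L> <S>)
FOLLOW(<S>) includes $ since <S> is the start symbol.
FOLLOW(<C>): in <L>-><C> s, <C> is followed by s with FIRST {s}. Thus FOLLOW(<C>) = {s}.
FOLLOW(<S>): in <B>-><S> s, <S> is followed by s with FIRST {s}; in <C>-><L> <S>, the suffix after <S> is empty, so FOLLOW(<S>) ⊇ FOLLOW(<C>) = {s}. Thus FOLLOW(<S>) = {$, s}.
FOLLOW(<L>): in <K>-><L> t, <L> is followed by t with FIRST {t}; in <C>-><L> <S>, <L> is followed by <S> with FIRST {ε, r, s, t}; in <C>-><L> <S>, the suffix after <L> is nullable, so FOLLOW(<L>) ⊇ FOLLOW(<C>) = {s}. Thus FOLLOW(<L>) = {r, s, t}.
FOLLOW(<K>): in <S>-><K>, the suffix after <K> is empty, so FOLLOW(<K>) ⊇ FOLLOW(<S>) = {$, s}; in <S>-><K> t, <K> is followed by t with FIRST {t}. Thus FOLLOW(<K>) = {$, s, t}.
FOLLOW(<B>): in <S>-><B>, the suffix after <B> is empty, so FOLLOW(<B>) ⊇ FOLLOW(<S>) = {$, s}; in <K>-><B> s, <B> is followed by s with FIRST {s}. Thus FOLLOW(<B>) = {$, s}.

{r, s, t}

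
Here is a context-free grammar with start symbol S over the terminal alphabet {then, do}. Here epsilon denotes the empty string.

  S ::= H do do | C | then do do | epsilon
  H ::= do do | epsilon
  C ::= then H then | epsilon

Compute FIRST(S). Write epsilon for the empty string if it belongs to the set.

{epsilon, do, then}

FIRST(H): from H::=do do we get {do}; from H::=epsilon we get {epsilon}. So FIRST(H) = {epsilon, do}.
FIRST(C): from C::=then H then we get {then}; from C::=epsilon we get {epsilon}. So FIRST(C) = {epsilon, then}.
FIRST(S): from S::=H do do we get {do}; from S::=C we get {epsilon, then}; from S::=then do do we get {then}; from S::=epsilon we get {epsilon}. So FIRST(S) = {epsilon, do, then}.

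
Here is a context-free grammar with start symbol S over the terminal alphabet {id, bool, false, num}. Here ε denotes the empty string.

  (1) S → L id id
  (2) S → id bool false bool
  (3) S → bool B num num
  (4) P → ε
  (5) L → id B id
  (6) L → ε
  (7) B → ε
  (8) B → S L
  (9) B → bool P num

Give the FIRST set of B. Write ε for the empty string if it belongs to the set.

FIRST(P): from P→ε we get {ε}. So FIRST(P) = {ε}.
FIRST(L): from L→id B id we get {id}; from L→ε we get {ε}. So FIRST(L) = {ε, id}.
FIRST(S): from S→L id id we get {id}; from S→id bool false bool we get {id}; from S→bool B num num we get {bool}. So FIRST(S) = {bool, id}.
FIRST(B): from B→ε we get {ε}; from B→S L we get {bool, id}; from B→bool P num we get {bool}. So FIRST(B) = {ε, bool, id}.

{ε, bool, id}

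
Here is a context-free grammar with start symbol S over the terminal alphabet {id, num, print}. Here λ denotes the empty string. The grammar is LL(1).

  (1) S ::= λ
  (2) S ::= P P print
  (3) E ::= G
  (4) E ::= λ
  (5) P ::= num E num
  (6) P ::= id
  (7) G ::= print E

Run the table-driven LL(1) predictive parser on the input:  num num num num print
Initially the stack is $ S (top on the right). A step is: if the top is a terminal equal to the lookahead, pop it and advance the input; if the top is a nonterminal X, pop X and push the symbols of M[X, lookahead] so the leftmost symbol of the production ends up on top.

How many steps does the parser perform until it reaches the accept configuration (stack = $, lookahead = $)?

10

step 1: stack=$ S  input=num num num num print $  — expand S ::= P P print
step 2: stack=$ print P P  input=num num num num print $  — expand P ::= num E num
step 3: stack=$ print P num E num  input=num num num num print $  — match num
step 4: stack=$ print P num E  input=num num num print $  — expand E ::= λ
step 5: stack=$ print P num  input=num num num print $  — match num
step 6: stack=$ print P  input=num num print $  — expand P ::= num E num
step 7: stack=$ print num E num  input=num num print $  — match num
step 8: stack=$ print num E  input=num print $  — expand E ::= λ
step 9: stack=$ print num  input=num print $  — match num
step 10: stack=$ print  input=print $  — match print
Accept reached after 10 steps.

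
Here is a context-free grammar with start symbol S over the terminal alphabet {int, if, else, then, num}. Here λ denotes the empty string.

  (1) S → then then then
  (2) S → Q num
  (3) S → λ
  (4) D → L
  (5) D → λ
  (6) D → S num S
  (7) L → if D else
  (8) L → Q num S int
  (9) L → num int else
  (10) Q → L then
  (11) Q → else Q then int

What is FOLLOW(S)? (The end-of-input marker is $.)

FIRST(S): from S→then then then we get {then}; from S→Q num we get {else, if, num}; from S→λ we get {λ}. So FIRST(S) = {λ, else, if, num, then}.
FIRST(D): from D→L we get {else, if, num}; from D→λ we get {λ}; from D→S num S we get {else, if, num, then}. So FIRST(D) = {λ, else, if, num, then}.
FIRST(L): from L→if D else we get {if}; from L→Q num S int we get {else, if, num}; from L→num int else we get {num}. So FIRST(L) = {else, if, num}.
FIRST(Q): from Q→L then we get {else, if, num}; from Q→else Q then int we get {else}. So FIRST(Q) = {else, if, num}.
FOLLOW(S) includes $ since S is the start symbol.
FOLLOW(D): in L→if D else, D is followed by else with FIRST {else}. Thus FOLLOW(D) = {else}.
FOLLOW(S): in D→S num S (occurrence 1), S is followed by num S with FIRST {num}; in D→S num S (occurrence 2), the suffix after S is empty, so FOLLOW(S) ⊇ FOLLOW(D) = {else}; in L→Q num S int, S is followed by int with FIRST {int}. Thus FOLLOW(S) = {$, else, int, num}.
FOLLOW(L): in D→L, the suffix after L is empty, so FOLLOW(L) ⊇ FOLLOW(D) = {else}; in Q→L then, L is followed by then with FIRST {then}. Thus FOLLOW(L) = {else, then}.
FOLLOW(Q): in S→Q num, Q is followed by num with FIRST {num}; in L→Q num S int, Q is followed by num S int with FIRST {num}; in Q→else Q then int, Q is followed by then int with FIRST {then}. Thus FOLLOW(Q) = {num, then}.

{$, else, int, num}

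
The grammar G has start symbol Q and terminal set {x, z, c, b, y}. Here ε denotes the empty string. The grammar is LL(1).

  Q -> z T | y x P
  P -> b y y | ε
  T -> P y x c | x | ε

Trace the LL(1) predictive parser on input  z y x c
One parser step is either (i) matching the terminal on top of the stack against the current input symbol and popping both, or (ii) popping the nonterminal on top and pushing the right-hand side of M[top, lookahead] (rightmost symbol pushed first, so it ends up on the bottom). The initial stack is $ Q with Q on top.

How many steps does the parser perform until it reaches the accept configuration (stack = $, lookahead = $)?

     Stack      Input      Action
  1  $ Q        z y x c $  expand Q -> z T
  2  $ T z      z y x c $  match z
  3  $ T        y x c $    expand T -> P y x c
  4  $ c x y P  y x c $    expand P -> ε
  5  $ c x y    y x c $    match y
  6  $ c x      x c $      match x
  7  $ c        c $        match c
Accept reached after 7 steps.

7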